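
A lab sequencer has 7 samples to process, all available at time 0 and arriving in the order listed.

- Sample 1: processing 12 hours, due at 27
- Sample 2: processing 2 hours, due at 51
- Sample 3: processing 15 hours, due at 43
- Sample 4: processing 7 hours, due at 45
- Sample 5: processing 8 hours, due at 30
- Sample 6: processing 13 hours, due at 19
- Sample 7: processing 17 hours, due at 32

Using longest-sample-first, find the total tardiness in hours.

141

LPT (decreasing processing time): Sample 7 Sample 3 Sample 6 Sample 1 Sample 5 Sample 4 Sample 2.
Sample 7: 0→17, due 32, tardiness 0
Sample 3: 17→32, due 43, tardiness 0
Sample 6: 32→45, due 19, tardiness 26
Sample 1: 45→57, due 27, tardiness 30
Sample 5: 57→65, due 30, tardiness 35
Sample 4: 65→72, due 45, tardiness 27
Sample 2: 72→74, due 51, tardiness 23
Sum = 0+0+26+30+35+27+23 = 141.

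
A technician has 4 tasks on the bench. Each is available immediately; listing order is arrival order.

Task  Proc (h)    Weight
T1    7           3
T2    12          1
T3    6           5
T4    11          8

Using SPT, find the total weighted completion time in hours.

SPT (increasing processing time): T3 T1 T4 T2.
T3: finishes 6, weight 5, w·C = 30
T1: finishes 13, weight 3, w·C = 39
T4: finishes 24, weight 8, w·C = 192
T2: finishes 36, weight 1, w·C = 36
Sum = 30+39+192+36 = 297.

297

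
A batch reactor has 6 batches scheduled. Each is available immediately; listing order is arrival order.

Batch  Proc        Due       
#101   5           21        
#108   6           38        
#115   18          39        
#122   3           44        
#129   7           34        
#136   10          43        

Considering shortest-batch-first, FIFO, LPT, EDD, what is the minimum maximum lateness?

SPT (increasing processing time): #122 #101 #108 #129 #136 #115.
#122: 0→3, due 44, lateness -41
#101: 3→8, due 21, lateness -13
#108: 8→14, due 38, lateness -24
#129: 14→21, due 34, lateness -13
#136: 21→31, due 43, lateness -12
#115: 31→49, due 39, lateness 10
Maximum = 10.
FIFO (arrival order): #101 #108 #115 #122 #129 #136.
#101: 0→5, due 21, lateness -16
#108: 5→11, due 38, lateness -27
#115: 11→29, due 39, lateness -10
#122: 29→32, due 44, lateness -12
#129: 32→39, due 34, lateness 5
#136: 39→49, due 43, lateness 6
Maximum = 6.
LPT (decreasing processing time): #115 #136 #129 #108 #101 #122.
#115: 0→18, due 39, lateness -21
#136: 18→28, due 43, lateness -15
#129: 28→35, due 34, lateness 1
#108: 35→41, due 38, lateness 3
#101: 41→46, due 21, lateness 25
#122: 46→49, due 44, lateness 5
Maximum = 25.
EDD (increasing due date): #101 #129 #108 #115 #136 #122.
#101: 0→5, due 21, lateness -16
#129: 5→12, due 34, lateness -22
#108: 12→18, due 38, lateness -20
#115: 18→36, due 39, lateness -3
#136: 36→46, due 43, lateness 3
#122: 46→49, due 44, lateness 5
Maximum = 5.
SPT 10, FIFO 6, LPT 25, EDD 5 → minimum 5.

5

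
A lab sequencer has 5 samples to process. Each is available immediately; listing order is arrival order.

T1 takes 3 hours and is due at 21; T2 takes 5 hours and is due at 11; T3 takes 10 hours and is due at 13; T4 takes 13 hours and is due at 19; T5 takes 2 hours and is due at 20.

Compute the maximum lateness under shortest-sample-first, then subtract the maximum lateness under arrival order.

1

SPT (increasing processing time): T5 T1 T2 T3 T4.
T5: 0→2, due 20, lateness -18
T1: 2→5, due 21, lateness -16
T2: 5→10, due 11, lateness -1
T3: 10→20, due 13, lateness 7
T4: 20→33, due 19, lateness 14
Maximum = 14.
FIFO (arrival order): T1 T2 T3 T4 T5.
T1: 0→3, due 21, lateness -18
T2: 3→8, due 11, lateness -3
T3: 8→18, due 13, lateness 5
T4: 18→31, due 19, lateness 12
T5: 31→33, due 20, lateness 13
Maximum = 13.
Difference = 14 − 13 = 1.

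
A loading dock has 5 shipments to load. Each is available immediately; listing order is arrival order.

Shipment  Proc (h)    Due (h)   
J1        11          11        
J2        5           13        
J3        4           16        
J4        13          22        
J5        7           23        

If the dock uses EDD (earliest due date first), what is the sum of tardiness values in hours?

35

EDD (increasing due date): J1 J2 J3 J4 J5.
J1: 0→11, due 11, tardiness 0
J2: 11→16, due 13, tardiness 3
J3: 16→20, due 16, tardiness 4
J4: 20→33, due 22, tardiness 11
J5: 33→40, due 23, tardiness 17
Sum = 0+3+4+11+17 = 35.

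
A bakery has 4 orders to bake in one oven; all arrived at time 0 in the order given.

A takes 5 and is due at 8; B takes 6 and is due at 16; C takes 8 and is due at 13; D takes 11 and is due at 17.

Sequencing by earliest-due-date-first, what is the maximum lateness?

EDD (increasing due date): A C B D.
A: 0→5, due 8, lateness -3
C: 5→13, due 13, lateness 0
B: 13→19, due 16, lateness 3
D: 19→30, due 17, lateness 13
Maximum = 13.

13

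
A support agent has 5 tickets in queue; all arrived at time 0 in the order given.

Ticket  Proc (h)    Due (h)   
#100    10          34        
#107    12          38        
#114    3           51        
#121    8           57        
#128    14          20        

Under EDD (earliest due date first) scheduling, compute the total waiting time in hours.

113

EDD (increasing due date): #128 #100 #107 #114 #121.
#128: waits 0, runs 0→14
#100: waits 14, runs 14→24
#107: waits 24, runs 24→36
#114: waits 36, runs 36→39
#121: waits 39, runs 39→47
Sum = 0+14+24+36+39 = 113.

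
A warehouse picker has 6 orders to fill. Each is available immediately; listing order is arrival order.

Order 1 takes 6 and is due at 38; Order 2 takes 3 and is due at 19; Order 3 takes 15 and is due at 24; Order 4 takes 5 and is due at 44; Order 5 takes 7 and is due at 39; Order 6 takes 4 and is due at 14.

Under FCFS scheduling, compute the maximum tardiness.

FIFO (arrival order): Order 1 Order 2 Order 3 Order 4 Order 5 Order 6.
Order 1: 0→6, due 38, tardiness 0
Order 2: 6→9, due 19, tardiness 0
Order 3: 9→24, due 24, tardiness 0
Order 4: 24→29, due 44, tardiness 0
Order 5: 29→36, due 39, tardiness 0
Order 6: 36→40, due 14, tardiness 26
Maximum = 26.

26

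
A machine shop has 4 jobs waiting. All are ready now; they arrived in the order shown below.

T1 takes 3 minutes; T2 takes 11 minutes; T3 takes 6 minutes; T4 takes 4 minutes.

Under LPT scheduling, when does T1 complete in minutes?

LPT (decreasing processing time): T2 T3 T4 T1.
T2: 0→11
T3: 11→17
T4: 17→21
T1: 21→24

24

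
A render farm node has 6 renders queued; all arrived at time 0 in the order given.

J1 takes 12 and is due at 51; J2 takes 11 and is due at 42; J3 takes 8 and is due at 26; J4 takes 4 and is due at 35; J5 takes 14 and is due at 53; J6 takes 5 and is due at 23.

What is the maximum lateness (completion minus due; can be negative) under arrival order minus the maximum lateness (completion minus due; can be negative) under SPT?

30

FIFO (arrival order): J1 J2 J3 J4 J5 J6.
J1: 0→12, due 51, lateness -39
J2: 12→23, due 42, lateness -19
J3: 23→31, due 26, lateness 5
J4: 31→35, due 35, lateness 0
J5: 35→49, due 53, lateness -4
J6: 49→54, due 23, lateness 31
Maximum = 31.
SPT (increasing processing time): J4 J6 J3 J2 J1 J5.
J4: 0→4, due 35, lateness -31
J6: 4→9, due 23, lateness -14
J3: 9→17, due 26, lateness -9
J2: 17→28, due 42, lateness -14
J1: 28→40, due 51, lateness -11
J5: 40→54, due 53, lateness 1
Maximum = 1.
Difference = 31 − 1 = 30.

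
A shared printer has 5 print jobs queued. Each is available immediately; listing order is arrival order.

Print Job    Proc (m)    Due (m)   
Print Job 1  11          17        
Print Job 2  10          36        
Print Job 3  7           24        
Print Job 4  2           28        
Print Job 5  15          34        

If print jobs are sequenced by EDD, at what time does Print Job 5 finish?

EDD (increasing due date): Print Job 1 Print Job 3 Print Job 4 Print Job 5 Print Job 2.
Print Job 1: 0→11
Print Job 3: 11→18
Print Job 4: 18→20
Print Job 5: 20→35

35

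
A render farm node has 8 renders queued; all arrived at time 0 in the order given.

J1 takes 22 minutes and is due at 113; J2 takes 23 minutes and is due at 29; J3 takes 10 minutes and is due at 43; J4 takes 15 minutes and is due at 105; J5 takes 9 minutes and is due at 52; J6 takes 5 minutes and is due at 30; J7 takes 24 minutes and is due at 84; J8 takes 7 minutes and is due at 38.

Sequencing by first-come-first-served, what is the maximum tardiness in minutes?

77

FIFO (arrival order): J1 J2 J3 J4 J5 J6 J7 J8.
J1: 0→22, due 113, tardiness 0
J2: 22→45, due 29, tardiness 16
J3: 45→55, due 43, tardiness 12
J4: 55→70, due 105, tardiness 0
J5: 70→79, due 52, tardiness 27
J6: 79→84, due 30, tardiness 54
J7: 84→108, due 84, tardiness 24
J8: 108→115, due 38, tardiness 77
Maximum = 77.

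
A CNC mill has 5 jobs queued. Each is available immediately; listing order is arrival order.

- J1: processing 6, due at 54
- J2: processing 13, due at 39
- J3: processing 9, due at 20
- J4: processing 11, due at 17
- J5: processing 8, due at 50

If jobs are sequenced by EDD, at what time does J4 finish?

EDD (increasing due date): J4 J3 J2 J5 J1.
J4: 0→11

11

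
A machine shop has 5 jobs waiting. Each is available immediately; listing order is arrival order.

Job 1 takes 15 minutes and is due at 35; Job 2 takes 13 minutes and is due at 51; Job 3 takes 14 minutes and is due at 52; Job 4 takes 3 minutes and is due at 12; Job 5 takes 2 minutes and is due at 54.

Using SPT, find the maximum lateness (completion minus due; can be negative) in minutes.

SPT (increasing processing time): Job 5 Job 4 Job 2 Job 3 Job 1.
Job 5: 0→2, due 54, lateness -52
Job 4: 2→5, due 12, lateness -7
Job 2: 5→18, due 51, lateness -33
Job 3: 18→32, due 52, lateness -20
Job 1: 32→47, due 35, lateness 12
Maximum = 12.

12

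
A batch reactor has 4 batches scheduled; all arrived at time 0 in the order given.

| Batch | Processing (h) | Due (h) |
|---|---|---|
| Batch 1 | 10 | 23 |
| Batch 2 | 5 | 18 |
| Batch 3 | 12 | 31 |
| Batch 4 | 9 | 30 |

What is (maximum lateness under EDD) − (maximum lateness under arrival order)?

-1

EDD (increasing due date): Batch 2 Batch 1 Batch 4 Batch 3.
Batch 2: 0→5, due 18, lateness -13
Batch 1: 5→15, due 23, lateness -8
Batch 4: 15→24, due 30, lateness -6
Batch 3: 24→36, due 31, lateness 5
Maximum = 5.
FIFO (arrival order): Batch 1 Batch 2 Batch 3 Batch 4.
Batch 1: 0→10, due 23, lateness -13
Batch 2: 10→15, due 18, lateness -3
Batch 3: 15→27, due 31, lateness -4
Batch 4: 27→36, due 30, lateness 6
Maximum = 6.
Difference = 5 − 6 = -1.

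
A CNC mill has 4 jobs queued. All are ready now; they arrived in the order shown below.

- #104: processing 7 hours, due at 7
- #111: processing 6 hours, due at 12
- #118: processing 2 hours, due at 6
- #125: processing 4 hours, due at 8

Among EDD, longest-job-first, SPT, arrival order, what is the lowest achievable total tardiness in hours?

EDD (increasing due date): #118 #104 #125 #111.
#118: 0→2, due 6, tardiness 0
#104: 2→9, due 7, tardiness 2
#125: 9→13, due 8, tardiness 5
#111: 13→19, due 12, tardiness 7
Sum = 0+2+5+7 = 14.
LPT (decreasing processing time): #104 #111 #125 #118.
#104: 0→7, due 7, tardiness 0
#111: 7→13, due 12, tardiness 1
#125: 13→17, due 8, tardiness 9
#118: 17→19, due 6, tardiness 13
Sum = 0+1+9+13 = 23.
SPT (increasing processing time): #118 #125 #111 #104.
#118: 0→2, due 6, tardiness 0
#125: 2→6, due 8, tardiness 0
#111: 6→12, due 12, tardiness 0
#104: 12→19, due 7, tardiness 12
Sum = 0+0+0+12 = 12.
FIFO (arrival order): #104 #111 #118 #125.
#104: 0→7, due 7, tardiness 0
#111: 7→13, due 12, tardiness 1
#118: 13→15, due 6, tardiness 9
#125: 15→19, due 8, tardiness 11
Sum = 0+1+9+11 = 21.
EDD 14, LPT 23, SPT 12, FIFO 21 → minimum 12.

12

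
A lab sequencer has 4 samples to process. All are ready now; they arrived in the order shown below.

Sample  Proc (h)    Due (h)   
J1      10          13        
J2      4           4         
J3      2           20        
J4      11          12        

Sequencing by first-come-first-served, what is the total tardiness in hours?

FIFO (arrival order): J1 J2 J3 J4.
J1: 0→10, due 13, tardiness 0
J2: 10→14, due 4, tardiness 10
J3: 14→16, due 20, tardiness 0
J4: 16→27, due 12, tardiness 15
Sum = 0+10+0+15 = 25.

25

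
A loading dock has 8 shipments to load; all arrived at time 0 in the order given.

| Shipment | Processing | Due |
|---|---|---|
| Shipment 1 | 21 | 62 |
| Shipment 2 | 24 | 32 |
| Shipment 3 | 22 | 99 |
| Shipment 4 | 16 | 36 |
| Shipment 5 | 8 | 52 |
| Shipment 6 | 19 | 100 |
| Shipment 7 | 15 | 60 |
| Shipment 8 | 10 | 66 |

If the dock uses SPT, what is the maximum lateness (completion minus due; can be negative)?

103

SPT (increasing processing time): Shipment 5 Shipment 8 Shipment 7 Shipment 4 Shipment 6 Shipment 1 Shipment 3 Shipment 2.
Shipment 5: 0→8, due 52, lateness -44
Shipment 8: 8→18, due 66, lateness -48
Shipment 7: 18→33, due 60, lateness -27
Shipment 4: 33→49, due 36, lateness 13
Shipment 6: 49→68, due 100, lateness -32
Shipment 1: 68→89, due 62, lateness 27
Shipment 3: 89→111, due 99, lateness 12
Shipment 2: 111→135, due 32, lateness 103
Maximum = 103.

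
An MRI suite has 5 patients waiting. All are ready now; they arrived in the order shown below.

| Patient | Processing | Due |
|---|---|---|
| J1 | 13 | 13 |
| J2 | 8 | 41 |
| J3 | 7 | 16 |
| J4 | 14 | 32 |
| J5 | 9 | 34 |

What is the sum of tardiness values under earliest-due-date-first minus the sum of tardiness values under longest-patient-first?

EDD (increasing due date): J1 J3 J4 J5 J2.
J1: 0→13, due 13, tardiness 0
J3: 13→20, due 16, tardiness 4
J4: 20→34, due 32, tardiness 2
J5: 34→43, due 34, tardiness 9
J2: 43→51, due 41, tardiness 10
Sum = 0+4+2+9+10 = 25.
LPT (decreasing processing time): J4 J1 J5 J2 J3.
J4: 0→14, due 32, tardiness 0
J1: 14→27, due 13, tardiness 14
J5: 27→36, due 34, tardiness 2
J2: 36→44, due 41, tardiness 3
J3: 44→51, due 16, tardiness 35
Sum = 0+14+2+3+35 = 54.
Difference = 25 − 54 = -29.

-29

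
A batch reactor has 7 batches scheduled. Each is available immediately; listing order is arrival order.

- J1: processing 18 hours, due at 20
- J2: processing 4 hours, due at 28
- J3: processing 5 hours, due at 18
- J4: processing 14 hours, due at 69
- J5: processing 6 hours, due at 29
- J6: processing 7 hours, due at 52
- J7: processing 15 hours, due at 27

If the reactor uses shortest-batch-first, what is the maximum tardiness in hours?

49

SPT (increasing processing time): J2 J3 J5 J6 J4 J7 J1.
J2: 0→4, due 28, tardiness 0
J3: 4→9, due 18, tardiness 0
J5: 9→15, due 29, tardiness 0
J6: 15→22, due 52, tardiness 0
J4: 22→36, due 69, tardiness 0
J7: 36→51, due 27, tardiness 24
J1: 51→69, due 20, tardiness 49
Maximum = 49.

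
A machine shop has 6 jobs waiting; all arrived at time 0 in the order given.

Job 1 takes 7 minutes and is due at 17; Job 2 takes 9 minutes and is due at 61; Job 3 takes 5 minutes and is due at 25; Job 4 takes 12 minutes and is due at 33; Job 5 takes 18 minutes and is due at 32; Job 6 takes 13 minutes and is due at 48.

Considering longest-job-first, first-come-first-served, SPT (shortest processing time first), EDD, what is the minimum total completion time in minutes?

LPT (decreasing processing time): Job 5 Job 6 Job 4 Job 2 Job 1 Job 3.
Job 5: 0→18
Job 6: 18→31
Job 4: 31→43
Job 2: 43→52
Job 1: 52→59
Job 3: 59→64
Sum = 18+31+43+52+59+64 = 267.
FIFO (arrival order): Job 1 Job 2 Job 3 Job 4 Job 5 Job 6.
Job 1: 0→7
Job 2: 7→16
Job 3: 16→21
Job 4: 21→33
Job 5: 33→51
Job 6: 51→64
Sum = 7+16+21+33+51+64 = 192.
SPT (increasing processing time): Job 3 Job 1 Job 2 Job 4 Job 6 Job 5.
Job 3: 0→5
Job 1: 5→12
Job 2: 12→21
Job 4: 21→33
Job 6: 33→46
Job 5: 46→64
Sum = 5+12+21+33+46+64 = 181.
EDD (increasing due date): Job 1 Job 3 Job 5 Job 4 Job 6 Job 2.
Job 1: 0→7
Job 3: 7→12
Job 5: 12→30
Job 4: 30→42
Job 6: 42→55
Job 2: 55→64
Sum = 7+12+30+42+55+64 = 210.
LPT 267, FIFO 192, SPT 181, EDD 210 → minimum 181.

181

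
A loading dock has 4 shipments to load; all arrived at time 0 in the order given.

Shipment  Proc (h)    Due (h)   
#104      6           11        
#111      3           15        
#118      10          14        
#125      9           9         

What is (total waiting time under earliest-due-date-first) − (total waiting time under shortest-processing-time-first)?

EDD (increasing due date): #125 #104 #118 #111.
#125: waits 0, runs 0→9
#104: waits 9, runs 9→15
#118: waits 15, runs 15→25
#111: waits 25, runs 25→28
Sum = 0+9+15+25 = 49.
SPT (increasing processing time): #111 #104 #125 #118.
#111: waits 0, runs 0→3
#104: waits 3, runs 3→9
#125: waits 9, runs 9→18
#118: waits 18, runs 18→28
Sum = 0+3+9+18 = 30.
Difference = 49 − 30 = 19.

19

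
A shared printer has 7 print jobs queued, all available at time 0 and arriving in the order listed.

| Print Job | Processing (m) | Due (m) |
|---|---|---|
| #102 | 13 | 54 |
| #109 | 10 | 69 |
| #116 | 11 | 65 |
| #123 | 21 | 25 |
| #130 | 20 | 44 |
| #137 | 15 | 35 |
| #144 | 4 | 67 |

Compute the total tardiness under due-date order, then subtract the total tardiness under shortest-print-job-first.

EDD (increasing due date): #123 #137 #130 #102 #116 #144 #109.
#123: 0→21, due 25, tardiness 0
#137: 21→36, due 35, tardiness 1
#130: 36→56, due 44, tardiness 12
#102: 56→69, due 54, tardiness 15
#116: 69→80, due 65, tardiness 15
#144: 80→84, due 67, tardiness 17
#109: 84→94, due 69, tardiness 25
Sum = 0+1+12+15+15+17+25 = 85.
SPT (increasing processing time): #144 #109 #116 #102 #137 #130 #123.
#144: 0→4, due 67, tardiness 0
#109: 4→14, due 69, tardiness 0
#116: 14→25, due 65, tardiness 0
#102: 25→38, due 54, tardiness 0
#137: 38→53, due 35, tardiness 18
#130: 53→73, due 44, tardiness 29
#123: 73→94, due 25, tardiness 69
Sum = 0+0+0+0+18+29+69 = 116.
Difference = 85 − 116 = -31.

-31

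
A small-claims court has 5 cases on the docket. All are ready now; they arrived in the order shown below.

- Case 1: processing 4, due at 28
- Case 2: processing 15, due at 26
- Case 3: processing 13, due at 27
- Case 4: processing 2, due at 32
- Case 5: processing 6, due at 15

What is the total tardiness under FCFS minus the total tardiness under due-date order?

7

FIFO (arrival order): Case 1 Case 2 Case 3 Case 4 Case 5.
Case 1: 0→4, due 28, tardiness 0
Case 2: 4→19, due 26, tardiness 0
Case 3: 19→32, due 27, tardiness 5
Case 4: 32→34, due 32, tardiness 2
Case 5: 34→40, due 15, tardiness 25
Sum = 0+0+5+2+25 = 32.
EDD (increasing due date): Case 5 Case 2 Case 3 Case 1 Case 4.
Case 5: 0→6, due 15, tardiness 0
Case 2: 6→21, due 26, tardiness 0
Case 3: 21→34, due 27, tardiness 7
Case 1: 34→38, due 28, tardiness 10
Case 4: 38→40, due 32, tardiness 8
Sum = 0+0+7+10+8 = 25.
Difference = 32 − 25 = 7.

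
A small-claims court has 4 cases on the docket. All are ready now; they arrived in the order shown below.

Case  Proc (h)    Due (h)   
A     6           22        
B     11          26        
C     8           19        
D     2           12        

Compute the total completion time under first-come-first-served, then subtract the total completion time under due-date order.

20

FIFO (arrival order): A B C D.
A: 0→6
B: 6→17
C: 17→25
D: 25→27
Sum = 6+17+25+27 = 75.
EDD (increasing due date): D C A B.
D: 0→2
C: 2→10
A: 10→16
B: 16→27
Sum = 2+10+16+27 = 55.
Difference = 75 − 55 = 20.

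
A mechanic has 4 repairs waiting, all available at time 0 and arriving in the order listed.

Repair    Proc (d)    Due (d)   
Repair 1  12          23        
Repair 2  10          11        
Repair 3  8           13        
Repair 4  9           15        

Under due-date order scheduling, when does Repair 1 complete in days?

39

EDD (increasing due date): Repair 2 Repair 3 Repair 4 Repair 1.
Repair 2: 0→10
Repair 3: 10→18
Repair 4: 18→27
Repair 1: 27→39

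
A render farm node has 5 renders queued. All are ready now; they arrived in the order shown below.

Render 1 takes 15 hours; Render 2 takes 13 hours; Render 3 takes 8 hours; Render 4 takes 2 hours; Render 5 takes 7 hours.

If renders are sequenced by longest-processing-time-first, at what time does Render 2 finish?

28

LPT (decreasing processing time): Render 1 Render 2 Render 3 Render 5 Render 4.
Render 1: 0→15
Render 2: 15→28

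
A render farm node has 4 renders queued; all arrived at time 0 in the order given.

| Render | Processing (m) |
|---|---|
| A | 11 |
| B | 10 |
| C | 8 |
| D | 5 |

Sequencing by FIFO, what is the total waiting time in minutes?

61

FIFO (arrival order): A B C D.
A: waits 0, runs 0→11
B: waits 11, runs 11→21
C: waits 21, runs 21→29
D: waits 29, runs 29→34
Sum = 0+11+21+29 = 61.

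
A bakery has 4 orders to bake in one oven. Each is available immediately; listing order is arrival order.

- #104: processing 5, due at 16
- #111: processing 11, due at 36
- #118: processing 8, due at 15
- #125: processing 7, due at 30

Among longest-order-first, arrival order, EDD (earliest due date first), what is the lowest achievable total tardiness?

0

LPT (decreasing processing time): #111 #118 #125 #104.
#111: 0→11, due 36, tardiness 0
#118: 11→19, due 15, tardiness 4
#125: 19→26, due 30, tardiness 0
#104: 26→31, due 16, tardiness 15
Sum = 0+4+0+15 = 19.
FIFO (arrival order): #104 #111 #118 #125.
#104: 0→5, due 16, tardiness 0
#111: 5→16, due 36, tardiness 0
#118: 16→24, due 15, tardiness 9
#125: 24→31, due 30, tardiness 1
Sum = 0+0+9+1 = 10.
EDD (increasing due date): #118 #104 #125 #111.
#118: 0→8, due 15, tardiness 0
#104: 8→13, due 16, tardiness 0
#125: 13→20, due 30, tardiness 0
#111: 20→31, due 36, tardiness 0
Sum = 0+0+0+0 = 0.
LPT 19, FIFO 10, EDD 0 → minimum 0.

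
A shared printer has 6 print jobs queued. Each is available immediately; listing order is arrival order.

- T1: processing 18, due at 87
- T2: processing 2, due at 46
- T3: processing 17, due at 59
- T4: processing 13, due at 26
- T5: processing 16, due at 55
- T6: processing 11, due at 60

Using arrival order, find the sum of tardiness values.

52

FIFO (arrival order): T1 T2 T3 T4 T5 T6.
T1: 0→18, due 87, tardiness 0
T2: 18→20, due 46, tardiness 0
T3: 20→37, due 59, tardiness 0
T4: 37→50, due 26, tardiness 24
T5: 50→66, due 55, tardiness 11
T6: 66→77, due 60, tardiness 17
Sum = 0+0+0+24+11+17 = 52.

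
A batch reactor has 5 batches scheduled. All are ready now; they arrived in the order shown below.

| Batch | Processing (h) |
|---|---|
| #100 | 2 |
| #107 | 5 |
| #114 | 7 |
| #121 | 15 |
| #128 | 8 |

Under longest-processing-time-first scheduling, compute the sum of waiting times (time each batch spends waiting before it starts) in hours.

LPT (decreasing processing time): #121 #128 #114 #107 #100.
#121: waits 0, runs 0→15
#128: waits 15, runs 15→23
#114: waits 23, runs 23→30
#107: waits 30, runs 30→35
#100: waits 35, runs 35→37
Sum = 0+15+23+30+35 = 103.

103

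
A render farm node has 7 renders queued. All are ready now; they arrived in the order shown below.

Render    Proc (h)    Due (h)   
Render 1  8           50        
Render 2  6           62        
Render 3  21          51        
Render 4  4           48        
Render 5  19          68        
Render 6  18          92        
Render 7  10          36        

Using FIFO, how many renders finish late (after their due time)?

1

FIFO (arrival order): Render 1 Render 2 Render 3 Render 4 Render 5 Render 6 Render 7.
Render 1: 0→8, due 50, tardiness 0
Render 2: 8→14, due 62, tardiness 0
Render 3: 14→35, due 51, tardiness 0
Render 4: 35→39, due 48, tardiness 0
Render 5: 39→58, due 68, tardiness 0
Render 6: 58→76, due 92, tardiness 0
Render 7: 76→86, due 36, tardiness 50
Late renders: 1.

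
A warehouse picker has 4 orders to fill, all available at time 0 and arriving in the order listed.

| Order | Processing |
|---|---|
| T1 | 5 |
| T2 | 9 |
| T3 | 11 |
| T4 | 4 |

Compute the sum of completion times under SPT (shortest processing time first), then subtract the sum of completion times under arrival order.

-13

SPT (increasing processing time): T4 T1 T2 T3.
T4: 0→4
T1: 4→9
T2: 9→18
T3: 18→29
Sum = 4+9+18+29 = 60.
FIFO (arrival order): T1 T2 T3 T4.
T1: 0→5
T2: 5→14
T3: 14→25
T4: 25→29
Sum = 5+14+25+29 = 73.
Difference = 60 − 73 = -13.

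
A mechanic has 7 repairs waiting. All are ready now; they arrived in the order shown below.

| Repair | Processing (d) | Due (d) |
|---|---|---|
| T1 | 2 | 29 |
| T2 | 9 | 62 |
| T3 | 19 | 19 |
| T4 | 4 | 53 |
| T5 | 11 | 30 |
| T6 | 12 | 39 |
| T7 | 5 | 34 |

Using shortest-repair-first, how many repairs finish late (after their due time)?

3

SPT (increasing processing time): T1 T4 T7 T2 T5 T6 T3.
T1: 0→2, due 29, tardiness 0
T4: 2→6, due 53, tardiness 0
T7: 6→11, due 34, tardiness 0
T2: 11→20, due 62, tardiness 0
T5: 20→31, due 30, tardiness 1
T6: 31→43, due 39, tardiness 4
T3: 43→62, due 19, tardiness 43
Late repairs: 3.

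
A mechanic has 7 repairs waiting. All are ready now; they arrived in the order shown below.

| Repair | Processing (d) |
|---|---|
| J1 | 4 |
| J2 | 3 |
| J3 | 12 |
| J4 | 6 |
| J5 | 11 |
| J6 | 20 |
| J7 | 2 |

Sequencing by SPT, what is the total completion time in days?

SPT (increasing processing time): J7 J2 J1 J4 J5 J3 J6.
J7: 0→2
J2: 2→5
J1: 5→9
J4: 9→15
J5: 15→26
J3: 26→38
J6: 38→58
Sum = 2+5+9+15+26+38+58 = 153.

153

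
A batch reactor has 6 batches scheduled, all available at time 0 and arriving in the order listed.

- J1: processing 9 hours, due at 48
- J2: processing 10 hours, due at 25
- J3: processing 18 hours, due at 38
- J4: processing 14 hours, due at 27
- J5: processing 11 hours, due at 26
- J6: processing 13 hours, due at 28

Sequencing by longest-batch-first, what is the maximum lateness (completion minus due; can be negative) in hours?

41

LPT (decreasing processing time): J3 J4 J6 J5 J2 J1.
J3: 0→18, due 38, lateness -20
J4: 18→32, due 27, lateness 5
J6: 32→45, due 28, lateness 17
J5: 45→56, due 26, lateness 30
J2: 56→66, due 25, lateness 41
J1: 66→75, due 48, lateness 27
Maximum = 41.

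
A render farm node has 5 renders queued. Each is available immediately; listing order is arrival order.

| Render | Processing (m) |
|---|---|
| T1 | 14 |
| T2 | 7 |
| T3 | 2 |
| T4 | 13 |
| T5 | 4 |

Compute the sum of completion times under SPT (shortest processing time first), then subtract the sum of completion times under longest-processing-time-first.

-66

SPT (increasing processing time): T3 T5 T2 T4 T1.
T3: 0→2
T5: 2→6
T2: 6→13
T4: 13→26
T1: 26→40
Sum = 2+6+13+26+40 = 87.
LPT (decreasing processing time): T1 T4 T2 T5 T3.
T1: 0→14
T4: 14→27
T2: 27→34
T5: 34→38
T3: 38→40
Sum = 14+27+34+38+40 = 153.
Difference = 87 − 153 = -66.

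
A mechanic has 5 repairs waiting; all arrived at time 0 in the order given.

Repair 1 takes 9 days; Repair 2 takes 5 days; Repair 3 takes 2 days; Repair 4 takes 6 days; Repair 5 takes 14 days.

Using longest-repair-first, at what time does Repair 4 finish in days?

LPT (decreasing processing time): Repair 5 Repair 1 Repair 4 Repair 2 Repair 3.
Repair 5: 0→14
Repair 1: 14→23
Repair 4: 23→29

29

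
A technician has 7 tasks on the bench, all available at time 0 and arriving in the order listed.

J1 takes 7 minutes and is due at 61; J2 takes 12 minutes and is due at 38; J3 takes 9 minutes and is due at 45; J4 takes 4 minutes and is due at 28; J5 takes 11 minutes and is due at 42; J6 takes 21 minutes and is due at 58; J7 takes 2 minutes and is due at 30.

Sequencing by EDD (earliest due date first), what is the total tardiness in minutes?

EDD (increasing due date): J4 J7 J2 J5 J3 J6 J1.
J4: 0→4, due 28, tardiness 0
J7: 4→6, due 30, tardiness 0
J2: 6→18, due 38, tardiness 0
J5: 18→29, due 42, tardiness 0
J3: 29→38, due 45, tardiness 0
J6: 38→59, due 58, tardiness 1
J1: 59→66, due 61, tardiness 5
Sum = 0+0+0+0+0+1+5 = 6.

6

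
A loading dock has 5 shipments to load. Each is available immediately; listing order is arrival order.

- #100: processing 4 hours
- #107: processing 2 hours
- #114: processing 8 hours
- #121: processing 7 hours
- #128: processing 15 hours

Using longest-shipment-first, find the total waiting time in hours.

LPT (decreasing processing time): #128 #114 #121 #100 #107.
#128: waits 0, runs 0→15
#114: waits 15, runs 15→23
#121: waits 23, runs 23→30
#100: waits 30, runs 30→34
#107: waits 34, runs 34→36
Sum = 0+15+23+30+34 = 102.

102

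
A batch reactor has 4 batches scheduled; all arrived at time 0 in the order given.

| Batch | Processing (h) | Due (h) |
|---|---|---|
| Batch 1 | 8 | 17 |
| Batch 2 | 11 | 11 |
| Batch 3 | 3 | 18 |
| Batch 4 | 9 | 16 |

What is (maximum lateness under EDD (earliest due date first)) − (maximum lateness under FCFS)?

-2

EDD (increasing due date): Batch 2 Batch 4 Batch 1 Batch 3.
Batch 2: 0→11, due 11, lateness 0
Batch 4: 11→20, due 16, lateness 4
Batch 1: 20→28, due 17, lateness 11
Batch 3: 28→31, due 18, lateness 13
Maximum = 13.
FIFO (arrival order): Batch 1 Batch 2 Batch 3 Batch 4.
Batch 1: 0→8, due 17, lateness -9
Batch 2: 8→19, due 11, lateness 8
Batch 3: 19→22, due 18, lateness 4
Batch 4: 22→31, due 16, lateness 15
Maximum = 15.
Difference = 13 − 15 = -2.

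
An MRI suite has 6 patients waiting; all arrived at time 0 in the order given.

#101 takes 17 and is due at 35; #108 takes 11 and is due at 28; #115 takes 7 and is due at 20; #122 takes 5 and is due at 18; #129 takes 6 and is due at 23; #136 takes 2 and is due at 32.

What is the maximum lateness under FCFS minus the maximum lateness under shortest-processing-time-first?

10

FIFO (arrival order): #101 #108 #115 #122 #129 #136.
#101: 0→17, due 35, lateness -18
#108: 17→28, due 28, lateness 0
#115: 28→35, due 20, lateness 15
#122: 35→40, due 18, lateness 22
#129: 40→46, due 23, lateness 23
#136: 46→48, due 32, lateness 16
Maximum = 23.
SPT (increasing processing time): #136 #122 #129 #115 #108 #101.
#136: 0→2, due 32, lateness -30
#122: 2→7, due 18, lateness -11
#129: 7→13, due 23, lateness -10
#115: 13→20, due 20, lateness 0
#108: 20→31, due 28, lateness 3
#101: 31→48, due 35, lateness 13
Maximum = 13.
Difference = 23 − 13 = 10.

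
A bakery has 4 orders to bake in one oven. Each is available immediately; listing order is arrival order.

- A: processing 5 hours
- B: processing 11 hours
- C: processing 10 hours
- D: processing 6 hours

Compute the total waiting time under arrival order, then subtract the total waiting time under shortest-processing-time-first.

FIFO (arrival order): A B C D.
A: waits 0, runs 0→5
B: waits 5, runs 5→16
C: waits 16, runs 16→26
D: waits 26, runs 26→32
Sum = 0+5+16+26 = 47.
SPT (increasing processing time): A D C B.
A: waits 0, runs 0→5
D: waits 5, runs 5→11
C: waits 11, runs 11→21
B: waits 21, runs 21→32
Sum = 0+5+11+21 = 37.
Difference = 47 − 37 = 10.

10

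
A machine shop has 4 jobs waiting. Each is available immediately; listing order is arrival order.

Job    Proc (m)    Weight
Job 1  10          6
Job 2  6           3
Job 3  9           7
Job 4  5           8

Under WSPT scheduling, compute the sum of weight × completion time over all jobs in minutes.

372

WSPT (decreasing weight/processing-time ratio): Job 4 Job 3 Job 1 Job 2.
Job 4: finishes 5, weight 8, w·C = 40
Job 3: finishes 14, weight 7, w·C = 98
Job 1: finishes 24, weight 6, w·C = 144
Job 2: finishes 30, weight 3, w·C = 90
Sum = 40+98+144+90 = 372.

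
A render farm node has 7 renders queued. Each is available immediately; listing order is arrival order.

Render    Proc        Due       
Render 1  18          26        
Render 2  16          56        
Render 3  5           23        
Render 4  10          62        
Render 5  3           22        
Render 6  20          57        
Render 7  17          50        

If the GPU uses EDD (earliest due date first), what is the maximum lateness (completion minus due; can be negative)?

27

EDD (increasing due date): Render 5 Render 3 Render 1 Render 7 Render 2 Render 6 Render 4.
Render 5: 0→3, due 22, lateness -19
Render 3: 3→8, due 23, lateness -15
Render 1: 8→26, due 26, lateness 0
Render 7: 26→43, due 50, lateness -7
Render 2: 43→59, due 56, lateness 3
Render 6: 59→79, due 57, lateness 22
Render 4: 79→89, due 62, lateness 27
Maximum = 27.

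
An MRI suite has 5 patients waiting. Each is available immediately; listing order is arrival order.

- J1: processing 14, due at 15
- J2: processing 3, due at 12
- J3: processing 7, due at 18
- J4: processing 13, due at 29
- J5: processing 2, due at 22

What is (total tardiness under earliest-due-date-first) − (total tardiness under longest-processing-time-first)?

EDD (increasing due date): J2 J1 J3 J5 J4.
J2: 0→3, due 12, tardiness 0
J1: 3→17, due 15, tardiness 2
J3: 17→24, due 18, tardiness 6
J5: 24→26, due 22, tardiness 4
J4: 26→39, due 29, tardiness 10
Sum = 0+2+6+4+10 = 22.
LPT (decreasing processing time): J1 J4 J3 J2 J5.
J1: 0→14, due 15, tardiness 0
J4: 14→27, due 29, tardiness 0
J3: 27→34, due 18, tardiness 16
J2: 34→37, due 12, tardiness 25
J5: 37→39, due 22, tardiness 17
Sum = 0+0+16+25+17 = 58.
Difference = 22 − 58 = -36.

-36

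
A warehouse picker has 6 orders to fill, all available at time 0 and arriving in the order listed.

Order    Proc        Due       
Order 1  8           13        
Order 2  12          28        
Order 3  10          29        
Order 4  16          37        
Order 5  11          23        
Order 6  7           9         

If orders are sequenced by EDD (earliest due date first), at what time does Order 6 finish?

7

EDD (increasing due date): Order 6 Order 1 Order 5 Order 2 Order 3 Order 4.
Order 6: 0→7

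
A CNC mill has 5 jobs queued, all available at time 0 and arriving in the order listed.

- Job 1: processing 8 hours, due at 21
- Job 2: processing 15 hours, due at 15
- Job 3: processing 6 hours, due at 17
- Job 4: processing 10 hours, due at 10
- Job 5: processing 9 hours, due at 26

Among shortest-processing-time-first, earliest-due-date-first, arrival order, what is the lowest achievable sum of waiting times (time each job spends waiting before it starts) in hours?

SPT (increasing processing time): Job 3 Job 1 Job 5 Job 4 Job 2.
Job 3: waits 0, runs 0→6
Job 1: waits 6, runs 6→14
Job 5: waits 14, runs 14→23
Job 4: waits 23, runs 23→33
Job 2: waits 33, runs 33→48
Sum = 0+6+14+23+33 = 76.
EDD (increasing due date): Job 4 Job 2 Job 3 Job 1 Job 5.
Job 4: waits 0, runs 0→10
Job 2: waits 10, runs 10→25
Job 3: waits 25, runs 25→31
Job 1: waits 31, runs 31→39
Job 5: waits 39, runs 39→48
Sum = 0+10+25+31+39 = 105.
FIFO (arrival order): Job 1 Job 2 Job 3 Job 4 Job 5.
Job 1: waits 0, runs 0→8
Job 2: waits 8, runs 8→23
Job 3: waits 23, runs 23→29
Job 4: waits 29, runs 29→39
Job 5: waits 39, runs 39→48
Sum = 0+8+23+29+39 = 99.
SPT 76, EDD 105, FIFO 99 → minimum 76.

76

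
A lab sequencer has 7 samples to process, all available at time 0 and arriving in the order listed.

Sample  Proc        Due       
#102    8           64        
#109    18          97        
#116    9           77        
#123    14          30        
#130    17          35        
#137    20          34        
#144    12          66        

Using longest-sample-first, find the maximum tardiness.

39

LPT (decreasing processing time): #137 #109 #130 #123 #144 #116 #102.
#137: 0→20, due 34, tardiness 0
#109: 20→38, due 97, tardiness 0
#130: 38→55, due 35, tardiness 20
#123: 55→69, due 30, tardiness 39
#144: 69→81, due 66, tardiness 15
#116: 81→90, due 77, tardiness 13
#102: 90→98, due 64, tardiness 34
Maximum = 39.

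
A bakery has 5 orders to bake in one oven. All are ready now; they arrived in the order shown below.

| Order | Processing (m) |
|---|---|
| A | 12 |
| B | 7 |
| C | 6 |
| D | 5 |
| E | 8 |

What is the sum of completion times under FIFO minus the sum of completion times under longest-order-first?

-6

FIFO (arrival order): A B C D E.
A: 0→12
B: 12→19
C: 19→25
D: 25→30
E: 30→38
Sum = 12+19+25+30+38 = 124.
LPT (decreasing processing time): A E B C D.
A: 0→12
E: 12→20
B: 20→27
C: 27→33
D: 33→38
Sum = 12+20+27+33+38 = 130.
Difference = 124 − 130 = -6.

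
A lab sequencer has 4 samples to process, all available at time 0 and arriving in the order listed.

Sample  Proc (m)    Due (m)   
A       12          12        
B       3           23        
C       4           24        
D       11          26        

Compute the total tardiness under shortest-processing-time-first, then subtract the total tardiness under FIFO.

SPT (increasing processing time): B C D A.
B: 0→3, due 23, tardiness 0
C: 3→7, due 24, tardiness 0
D: 7→18, due 26, tardiness 0
A: 18→30, due 12, tardiness 18
Sum = 0+0+0+18 = 18.
FIFO (arrival order): A B C D.
A: 0→12, due 12, tardiness 0
B: 12→15, due 23, tardiness 0
C: 15→19, due 24, tardiness 0
D: 19→30, due 26, tardiness 4
Sum = 0+0+0+4 = 4.
Difference = 18 − 4 = 14.

14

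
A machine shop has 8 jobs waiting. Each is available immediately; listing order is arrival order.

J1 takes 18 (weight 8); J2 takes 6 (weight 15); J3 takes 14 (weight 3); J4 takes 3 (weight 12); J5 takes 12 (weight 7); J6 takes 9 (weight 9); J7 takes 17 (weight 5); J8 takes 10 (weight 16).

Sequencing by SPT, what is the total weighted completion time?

2290

SPT (increasing processing time): J4 J2 J6 J8 J5 J3 J7 J1.
J4: finishes 3, weight 12, w·C = 36
J2: finishes 9, weight 15, w·C = 135
J6: finishes 18, weight 9, w·C = 162
J8: finishes 28, weight 16, w·C = 448
J5: finishes 40, weight 7, w·C = 280
J3: finishes 54, weight 3, w·C = 162
J7: finishes 71, weight 5, w·C = 355
J1: finishes 89, weight 8, w·C = 712
Sum = 36+135+162+448+280+162+355+712 = 2290.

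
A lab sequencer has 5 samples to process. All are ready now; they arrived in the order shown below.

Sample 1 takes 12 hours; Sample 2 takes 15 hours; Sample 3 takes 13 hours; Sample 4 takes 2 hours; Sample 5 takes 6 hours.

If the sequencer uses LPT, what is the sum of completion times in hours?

177

LPT (decreasing processing time): Sample 2 Sample 3 Sample 1 Sample 5 Sample 4.
Sample 2: 0→15
Sample 3: 15→28
Sample 1: 28→40
Sample 5: 40→46
Sample 4: 46→48
Sum = 15+28+40+46+48 = 177.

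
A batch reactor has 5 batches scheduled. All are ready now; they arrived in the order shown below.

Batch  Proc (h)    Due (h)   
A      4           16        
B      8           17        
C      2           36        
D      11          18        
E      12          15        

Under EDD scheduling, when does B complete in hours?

24

EDD (increasing due date): E A B D C.
E: 0→12
A: 12→16
B: 16→24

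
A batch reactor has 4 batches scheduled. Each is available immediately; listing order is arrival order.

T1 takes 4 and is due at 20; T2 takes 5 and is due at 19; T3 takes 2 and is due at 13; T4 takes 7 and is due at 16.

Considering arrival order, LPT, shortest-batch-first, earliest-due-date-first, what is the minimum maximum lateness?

-2

FIFO (arrival order): T1 T2 T3 T4.
T1: 0→4, due 20, lateness -16
T2: 4→9, due 19, lateness -10
T3: 9→11, due 13, lateness -2
T4: 11→18, due 16, lateness 2
Maximum = 2.
LPT (decreasing processing time): T4 T2 T1 T3.
T4: 0→7, due 16, lateness -9
T2: 7→12, due 19, lateness -7
T1: 12→16, due 20, lateness -4
T3: 16→18, due 13, lateness 5
Maximum = 5.
SPT (increasing processing time): T3 T1 T2 T4.
T3: 0→2, due 13, lateness -11
T1: 2→6, due 20, lateness -14
T2: 6→11, due 19, lateness -8
T4: 11→18, due 16, lateness 2
Maximum = 2.
EDD (increasing due date): T3 T4 T2 T1.
T3: 0→2, due 13, lateness -11
T4: 2→9, due 16, lateness -7
T2: 9→14, due 19, lateness -5
T1: 14→18, due 20, lateness -2
Maximum = -2.
FIFO 2, LPT 5, SPT 2, EDD -2 → minimum -2.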